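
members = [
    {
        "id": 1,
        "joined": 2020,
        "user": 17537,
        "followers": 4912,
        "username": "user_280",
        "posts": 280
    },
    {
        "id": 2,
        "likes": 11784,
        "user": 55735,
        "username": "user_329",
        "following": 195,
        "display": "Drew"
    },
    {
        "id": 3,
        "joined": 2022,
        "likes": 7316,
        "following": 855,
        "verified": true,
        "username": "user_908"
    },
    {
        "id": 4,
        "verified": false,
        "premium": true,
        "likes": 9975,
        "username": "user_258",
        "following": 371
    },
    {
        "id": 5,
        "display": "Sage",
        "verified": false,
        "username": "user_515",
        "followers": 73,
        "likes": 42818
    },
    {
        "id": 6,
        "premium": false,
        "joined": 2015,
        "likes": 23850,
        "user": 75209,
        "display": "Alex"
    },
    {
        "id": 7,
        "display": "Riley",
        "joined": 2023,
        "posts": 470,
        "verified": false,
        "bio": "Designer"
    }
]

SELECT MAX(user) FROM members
75209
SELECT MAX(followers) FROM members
4912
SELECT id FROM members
[1, 2, 3, 4, 5, 6, 7]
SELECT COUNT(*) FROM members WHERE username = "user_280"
1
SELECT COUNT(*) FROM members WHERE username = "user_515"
1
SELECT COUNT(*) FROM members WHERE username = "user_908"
1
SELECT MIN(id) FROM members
1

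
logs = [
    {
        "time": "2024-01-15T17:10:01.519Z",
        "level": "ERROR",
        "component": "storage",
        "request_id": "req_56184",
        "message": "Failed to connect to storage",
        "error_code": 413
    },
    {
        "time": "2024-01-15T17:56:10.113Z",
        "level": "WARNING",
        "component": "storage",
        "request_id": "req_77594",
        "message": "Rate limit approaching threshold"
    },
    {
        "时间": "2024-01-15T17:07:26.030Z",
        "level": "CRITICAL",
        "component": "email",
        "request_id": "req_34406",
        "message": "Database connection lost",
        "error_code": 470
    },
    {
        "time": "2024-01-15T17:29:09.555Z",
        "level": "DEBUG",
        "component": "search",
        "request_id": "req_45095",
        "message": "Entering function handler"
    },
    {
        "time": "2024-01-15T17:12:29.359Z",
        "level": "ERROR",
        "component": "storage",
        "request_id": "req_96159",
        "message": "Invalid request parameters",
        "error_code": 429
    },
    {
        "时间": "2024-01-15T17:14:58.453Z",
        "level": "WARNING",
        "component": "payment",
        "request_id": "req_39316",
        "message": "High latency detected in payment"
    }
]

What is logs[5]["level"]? "WARNING"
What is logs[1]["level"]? "WARNING"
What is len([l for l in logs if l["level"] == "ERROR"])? 2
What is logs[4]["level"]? "ERROR"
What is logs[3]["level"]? "DEBUG"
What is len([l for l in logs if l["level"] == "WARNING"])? 2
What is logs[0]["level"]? "ERROR"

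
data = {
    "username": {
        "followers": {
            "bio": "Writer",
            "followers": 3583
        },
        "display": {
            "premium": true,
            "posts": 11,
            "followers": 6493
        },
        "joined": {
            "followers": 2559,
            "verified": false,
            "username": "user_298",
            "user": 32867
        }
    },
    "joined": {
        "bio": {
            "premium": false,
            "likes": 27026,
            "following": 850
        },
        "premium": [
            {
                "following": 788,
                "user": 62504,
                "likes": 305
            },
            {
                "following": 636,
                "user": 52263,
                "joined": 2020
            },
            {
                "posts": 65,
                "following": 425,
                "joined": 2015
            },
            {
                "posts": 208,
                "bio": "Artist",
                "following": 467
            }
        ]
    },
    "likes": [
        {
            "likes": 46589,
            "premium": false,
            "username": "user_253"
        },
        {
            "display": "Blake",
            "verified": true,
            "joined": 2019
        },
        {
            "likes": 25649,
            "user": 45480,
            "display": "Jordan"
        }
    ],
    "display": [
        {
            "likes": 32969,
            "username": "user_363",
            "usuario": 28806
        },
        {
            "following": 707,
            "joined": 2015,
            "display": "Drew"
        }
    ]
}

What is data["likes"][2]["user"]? 45480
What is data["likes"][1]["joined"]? 2019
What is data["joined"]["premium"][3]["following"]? 467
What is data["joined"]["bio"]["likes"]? 27026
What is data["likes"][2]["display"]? "Jordan"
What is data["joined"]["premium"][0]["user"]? 62504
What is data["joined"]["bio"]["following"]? 850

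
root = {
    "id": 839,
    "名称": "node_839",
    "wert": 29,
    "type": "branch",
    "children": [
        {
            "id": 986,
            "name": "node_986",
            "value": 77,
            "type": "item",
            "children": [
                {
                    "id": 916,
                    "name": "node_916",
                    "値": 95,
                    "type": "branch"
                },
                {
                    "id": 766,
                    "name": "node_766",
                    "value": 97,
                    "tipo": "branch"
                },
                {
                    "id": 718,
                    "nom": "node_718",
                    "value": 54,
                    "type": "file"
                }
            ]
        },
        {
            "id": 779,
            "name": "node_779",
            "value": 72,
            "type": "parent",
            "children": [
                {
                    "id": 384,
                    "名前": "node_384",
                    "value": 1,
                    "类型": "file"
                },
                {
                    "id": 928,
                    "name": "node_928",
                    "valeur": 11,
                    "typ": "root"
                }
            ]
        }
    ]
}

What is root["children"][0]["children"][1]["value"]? 97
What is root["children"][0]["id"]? 986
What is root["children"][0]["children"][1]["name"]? "node_766"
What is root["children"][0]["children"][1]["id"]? 766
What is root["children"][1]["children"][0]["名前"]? "node_384"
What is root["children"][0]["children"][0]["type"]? "branch"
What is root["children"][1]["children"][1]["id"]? 928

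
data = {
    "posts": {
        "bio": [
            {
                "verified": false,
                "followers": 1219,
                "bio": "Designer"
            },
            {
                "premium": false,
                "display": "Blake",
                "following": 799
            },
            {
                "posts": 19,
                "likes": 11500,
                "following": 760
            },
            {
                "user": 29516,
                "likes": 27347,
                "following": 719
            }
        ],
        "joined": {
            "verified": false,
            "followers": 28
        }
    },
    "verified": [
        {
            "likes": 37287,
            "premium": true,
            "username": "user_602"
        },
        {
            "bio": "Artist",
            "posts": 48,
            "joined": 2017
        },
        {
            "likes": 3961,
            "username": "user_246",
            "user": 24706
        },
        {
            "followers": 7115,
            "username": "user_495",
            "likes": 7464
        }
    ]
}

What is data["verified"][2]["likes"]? 3961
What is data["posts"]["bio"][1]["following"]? 799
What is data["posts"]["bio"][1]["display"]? "Blake"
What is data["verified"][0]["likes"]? 37287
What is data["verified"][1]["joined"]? 2017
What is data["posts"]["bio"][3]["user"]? 29516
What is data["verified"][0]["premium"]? True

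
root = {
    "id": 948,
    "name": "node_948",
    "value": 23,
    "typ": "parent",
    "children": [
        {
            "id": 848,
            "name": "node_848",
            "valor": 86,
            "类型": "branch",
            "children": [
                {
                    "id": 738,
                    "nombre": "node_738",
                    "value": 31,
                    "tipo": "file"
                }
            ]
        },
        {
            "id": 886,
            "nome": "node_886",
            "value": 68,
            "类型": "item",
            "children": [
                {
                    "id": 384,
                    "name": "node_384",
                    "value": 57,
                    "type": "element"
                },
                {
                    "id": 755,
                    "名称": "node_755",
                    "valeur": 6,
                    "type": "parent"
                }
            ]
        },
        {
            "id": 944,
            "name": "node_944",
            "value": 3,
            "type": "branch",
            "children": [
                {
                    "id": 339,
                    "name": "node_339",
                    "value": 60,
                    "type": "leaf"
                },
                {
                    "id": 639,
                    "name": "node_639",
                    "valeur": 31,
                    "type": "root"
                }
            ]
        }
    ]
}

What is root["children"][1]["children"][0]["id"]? 384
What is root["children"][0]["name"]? "node_848"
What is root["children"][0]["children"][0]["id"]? 738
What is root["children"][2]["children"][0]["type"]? "leaf"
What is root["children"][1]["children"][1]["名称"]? "node_755"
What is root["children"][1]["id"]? 886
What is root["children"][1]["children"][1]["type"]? "parent"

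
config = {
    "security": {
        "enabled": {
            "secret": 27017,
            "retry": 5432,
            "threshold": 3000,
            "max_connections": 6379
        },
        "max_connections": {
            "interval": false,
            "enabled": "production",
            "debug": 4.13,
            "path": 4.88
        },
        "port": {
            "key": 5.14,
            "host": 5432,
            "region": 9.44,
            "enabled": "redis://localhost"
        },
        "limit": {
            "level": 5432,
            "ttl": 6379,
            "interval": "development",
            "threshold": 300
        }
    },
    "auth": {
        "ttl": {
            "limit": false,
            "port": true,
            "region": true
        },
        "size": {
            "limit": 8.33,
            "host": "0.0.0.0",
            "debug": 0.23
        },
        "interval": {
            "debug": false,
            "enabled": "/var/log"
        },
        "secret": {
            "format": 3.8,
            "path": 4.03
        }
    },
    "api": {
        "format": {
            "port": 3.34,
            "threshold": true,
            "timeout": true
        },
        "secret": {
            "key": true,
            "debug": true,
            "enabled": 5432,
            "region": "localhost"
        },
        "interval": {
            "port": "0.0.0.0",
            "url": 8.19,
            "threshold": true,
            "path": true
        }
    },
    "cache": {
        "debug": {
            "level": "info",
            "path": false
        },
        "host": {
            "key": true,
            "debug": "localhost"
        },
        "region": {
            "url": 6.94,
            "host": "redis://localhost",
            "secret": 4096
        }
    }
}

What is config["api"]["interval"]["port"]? "0.0.0.0"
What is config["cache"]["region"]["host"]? "redis://localhost"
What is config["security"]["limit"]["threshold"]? 300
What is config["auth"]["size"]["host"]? "0.0.0.0"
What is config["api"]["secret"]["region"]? "localhost"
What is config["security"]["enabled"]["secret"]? 27017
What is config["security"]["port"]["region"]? 9.44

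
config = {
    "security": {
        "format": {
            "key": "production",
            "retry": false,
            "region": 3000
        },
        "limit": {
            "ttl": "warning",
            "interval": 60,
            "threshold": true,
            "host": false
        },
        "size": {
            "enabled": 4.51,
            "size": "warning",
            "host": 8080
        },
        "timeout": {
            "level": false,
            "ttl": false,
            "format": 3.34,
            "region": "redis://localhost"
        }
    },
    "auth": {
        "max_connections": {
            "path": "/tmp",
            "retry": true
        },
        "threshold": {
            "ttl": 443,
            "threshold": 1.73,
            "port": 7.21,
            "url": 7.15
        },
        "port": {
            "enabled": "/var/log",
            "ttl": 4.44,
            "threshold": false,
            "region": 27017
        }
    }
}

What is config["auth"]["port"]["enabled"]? "/var/log"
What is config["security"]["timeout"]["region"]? "redis://localhost"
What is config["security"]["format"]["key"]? "production"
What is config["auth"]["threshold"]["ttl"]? 443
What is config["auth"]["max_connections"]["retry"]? True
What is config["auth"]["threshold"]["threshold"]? 1.73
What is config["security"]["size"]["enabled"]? 4.51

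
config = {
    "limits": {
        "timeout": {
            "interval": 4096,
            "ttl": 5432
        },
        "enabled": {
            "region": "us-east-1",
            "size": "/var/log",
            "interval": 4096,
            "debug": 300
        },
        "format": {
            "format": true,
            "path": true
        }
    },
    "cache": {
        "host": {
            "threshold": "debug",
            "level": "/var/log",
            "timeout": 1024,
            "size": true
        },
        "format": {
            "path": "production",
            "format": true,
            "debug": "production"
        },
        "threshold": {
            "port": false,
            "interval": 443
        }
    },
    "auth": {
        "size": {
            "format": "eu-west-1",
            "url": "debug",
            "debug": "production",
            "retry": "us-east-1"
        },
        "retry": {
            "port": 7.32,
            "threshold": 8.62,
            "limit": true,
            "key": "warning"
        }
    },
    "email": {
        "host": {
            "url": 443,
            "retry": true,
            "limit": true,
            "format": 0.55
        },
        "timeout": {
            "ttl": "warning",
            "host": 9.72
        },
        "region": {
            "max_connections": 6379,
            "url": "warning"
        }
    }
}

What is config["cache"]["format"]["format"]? True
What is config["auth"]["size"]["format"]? "eu-west-1"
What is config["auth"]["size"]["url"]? "debug"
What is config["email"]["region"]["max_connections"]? 6379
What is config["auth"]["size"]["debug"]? "production"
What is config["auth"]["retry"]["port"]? 7.32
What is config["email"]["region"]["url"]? "warning"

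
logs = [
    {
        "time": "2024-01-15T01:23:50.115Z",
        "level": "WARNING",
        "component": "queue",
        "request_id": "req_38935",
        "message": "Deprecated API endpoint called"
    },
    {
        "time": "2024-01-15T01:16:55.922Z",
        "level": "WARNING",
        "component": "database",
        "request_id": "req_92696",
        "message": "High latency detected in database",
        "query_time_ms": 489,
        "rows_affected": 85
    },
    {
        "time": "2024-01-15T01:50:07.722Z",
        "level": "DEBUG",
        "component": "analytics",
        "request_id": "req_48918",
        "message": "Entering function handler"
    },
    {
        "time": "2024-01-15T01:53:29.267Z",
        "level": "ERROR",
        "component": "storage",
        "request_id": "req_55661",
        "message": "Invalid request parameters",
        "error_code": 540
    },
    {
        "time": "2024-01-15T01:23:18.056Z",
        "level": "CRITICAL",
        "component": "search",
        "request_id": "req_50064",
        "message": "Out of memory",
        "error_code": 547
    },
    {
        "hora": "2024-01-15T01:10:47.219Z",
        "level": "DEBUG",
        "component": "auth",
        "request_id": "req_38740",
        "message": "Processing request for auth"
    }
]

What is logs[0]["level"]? "WARNING"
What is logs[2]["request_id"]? "req_48918"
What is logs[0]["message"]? "Deprecated API endpoint called"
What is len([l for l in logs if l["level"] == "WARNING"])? 2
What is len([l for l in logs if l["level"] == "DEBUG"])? 2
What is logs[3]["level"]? "ERROR"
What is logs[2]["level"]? "DEBUG"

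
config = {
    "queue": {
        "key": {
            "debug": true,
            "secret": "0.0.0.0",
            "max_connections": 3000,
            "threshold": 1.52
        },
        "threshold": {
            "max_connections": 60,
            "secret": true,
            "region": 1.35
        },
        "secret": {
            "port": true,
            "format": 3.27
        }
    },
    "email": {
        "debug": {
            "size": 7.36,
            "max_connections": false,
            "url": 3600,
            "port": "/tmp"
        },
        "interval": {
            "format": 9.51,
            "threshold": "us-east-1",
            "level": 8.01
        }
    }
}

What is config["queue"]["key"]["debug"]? True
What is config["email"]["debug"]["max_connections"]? False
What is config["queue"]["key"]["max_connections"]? 3000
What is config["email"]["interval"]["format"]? 9.51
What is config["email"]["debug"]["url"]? 3600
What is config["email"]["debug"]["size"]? 7.36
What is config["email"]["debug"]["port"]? "/tmp"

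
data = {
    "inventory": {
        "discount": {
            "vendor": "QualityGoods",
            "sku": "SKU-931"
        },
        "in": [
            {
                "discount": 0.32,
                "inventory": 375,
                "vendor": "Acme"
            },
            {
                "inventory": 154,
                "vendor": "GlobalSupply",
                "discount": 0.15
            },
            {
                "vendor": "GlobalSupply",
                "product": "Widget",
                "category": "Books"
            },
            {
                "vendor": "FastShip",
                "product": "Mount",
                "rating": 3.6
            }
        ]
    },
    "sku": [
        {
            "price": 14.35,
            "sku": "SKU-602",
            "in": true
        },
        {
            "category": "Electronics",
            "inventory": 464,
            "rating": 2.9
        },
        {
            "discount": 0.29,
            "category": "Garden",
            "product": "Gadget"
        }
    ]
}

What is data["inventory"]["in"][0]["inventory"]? 375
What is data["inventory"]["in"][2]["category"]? "Books"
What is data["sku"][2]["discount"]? 0.29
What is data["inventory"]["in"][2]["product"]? "Widget"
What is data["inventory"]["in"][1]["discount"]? 0.15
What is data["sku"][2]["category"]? "Garden"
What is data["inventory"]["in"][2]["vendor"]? "GlobalSupply"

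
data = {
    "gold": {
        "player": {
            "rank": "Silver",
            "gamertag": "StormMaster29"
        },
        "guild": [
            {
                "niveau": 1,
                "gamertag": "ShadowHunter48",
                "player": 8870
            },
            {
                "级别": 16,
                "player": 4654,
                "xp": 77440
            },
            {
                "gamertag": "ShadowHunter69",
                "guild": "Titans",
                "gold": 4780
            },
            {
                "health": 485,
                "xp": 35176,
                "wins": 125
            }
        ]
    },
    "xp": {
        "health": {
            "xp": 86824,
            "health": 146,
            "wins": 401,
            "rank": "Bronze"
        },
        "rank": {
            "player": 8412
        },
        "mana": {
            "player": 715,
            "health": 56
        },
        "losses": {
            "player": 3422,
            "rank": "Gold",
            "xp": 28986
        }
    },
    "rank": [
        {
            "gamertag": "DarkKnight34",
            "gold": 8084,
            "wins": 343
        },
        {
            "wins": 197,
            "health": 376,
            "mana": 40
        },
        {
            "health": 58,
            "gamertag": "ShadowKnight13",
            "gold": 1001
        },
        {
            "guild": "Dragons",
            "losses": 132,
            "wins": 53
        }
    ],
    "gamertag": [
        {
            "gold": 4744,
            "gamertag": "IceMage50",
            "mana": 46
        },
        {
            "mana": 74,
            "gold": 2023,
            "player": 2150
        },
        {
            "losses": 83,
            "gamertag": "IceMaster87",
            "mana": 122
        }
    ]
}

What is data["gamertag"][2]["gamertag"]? "IceMaster87"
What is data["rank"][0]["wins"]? 343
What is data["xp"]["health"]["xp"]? 86824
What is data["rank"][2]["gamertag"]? "ShadowKnight13"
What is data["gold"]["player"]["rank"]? "Silver"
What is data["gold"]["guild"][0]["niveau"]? 1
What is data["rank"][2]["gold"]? 1001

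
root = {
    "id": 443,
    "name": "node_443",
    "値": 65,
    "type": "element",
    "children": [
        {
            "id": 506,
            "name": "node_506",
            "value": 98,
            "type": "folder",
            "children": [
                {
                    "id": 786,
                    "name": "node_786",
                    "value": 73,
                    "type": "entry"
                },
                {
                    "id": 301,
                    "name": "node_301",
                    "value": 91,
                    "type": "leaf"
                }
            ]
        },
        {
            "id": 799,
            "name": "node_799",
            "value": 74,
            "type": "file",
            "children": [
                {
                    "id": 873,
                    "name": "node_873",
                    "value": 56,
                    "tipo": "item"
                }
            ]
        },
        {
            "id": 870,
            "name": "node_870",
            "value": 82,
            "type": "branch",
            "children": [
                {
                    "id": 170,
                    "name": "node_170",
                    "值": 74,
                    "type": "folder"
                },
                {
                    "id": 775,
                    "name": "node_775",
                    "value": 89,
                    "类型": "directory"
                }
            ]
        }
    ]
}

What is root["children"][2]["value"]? 82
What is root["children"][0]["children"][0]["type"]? "entry"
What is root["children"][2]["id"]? 870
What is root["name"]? "node_443"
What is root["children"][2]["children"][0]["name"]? "node_170"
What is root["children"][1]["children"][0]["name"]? "node_873"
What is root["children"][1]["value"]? 74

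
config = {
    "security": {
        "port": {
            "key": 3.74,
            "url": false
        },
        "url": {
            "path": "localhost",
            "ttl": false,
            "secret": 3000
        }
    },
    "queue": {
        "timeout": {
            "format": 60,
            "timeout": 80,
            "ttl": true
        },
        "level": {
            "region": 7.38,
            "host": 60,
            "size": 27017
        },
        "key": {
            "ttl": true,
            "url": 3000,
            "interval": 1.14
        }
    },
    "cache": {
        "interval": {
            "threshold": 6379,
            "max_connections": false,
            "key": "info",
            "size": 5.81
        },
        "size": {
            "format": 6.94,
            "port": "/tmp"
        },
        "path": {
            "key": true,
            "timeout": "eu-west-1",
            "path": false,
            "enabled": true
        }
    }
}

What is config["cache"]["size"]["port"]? "/tmp"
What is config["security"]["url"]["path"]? "localhost"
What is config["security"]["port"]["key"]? 3.74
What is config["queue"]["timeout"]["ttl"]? True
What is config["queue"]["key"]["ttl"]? True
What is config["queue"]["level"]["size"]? 27017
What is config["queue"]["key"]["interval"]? 1.14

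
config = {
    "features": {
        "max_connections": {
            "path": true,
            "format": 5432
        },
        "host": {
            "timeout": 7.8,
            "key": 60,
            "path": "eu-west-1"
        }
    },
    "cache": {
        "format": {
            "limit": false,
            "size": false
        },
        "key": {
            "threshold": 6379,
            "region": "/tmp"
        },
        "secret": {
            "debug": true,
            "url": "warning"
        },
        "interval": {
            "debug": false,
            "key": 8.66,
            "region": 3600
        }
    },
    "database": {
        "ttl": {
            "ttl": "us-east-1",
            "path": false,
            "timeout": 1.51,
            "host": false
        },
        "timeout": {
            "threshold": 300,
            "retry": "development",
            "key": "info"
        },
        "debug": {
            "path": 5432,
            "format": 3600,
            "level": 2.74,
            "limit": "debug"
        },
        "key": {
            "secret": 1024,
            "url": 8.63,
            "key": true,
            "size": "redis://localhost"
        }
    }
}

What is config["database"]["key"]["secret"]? 1024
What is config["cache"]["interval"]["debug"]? False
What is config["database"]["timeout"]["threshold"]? 300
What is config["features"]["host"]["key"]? 60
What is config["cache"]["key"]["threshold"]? 6379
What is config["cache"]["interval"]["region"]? 3600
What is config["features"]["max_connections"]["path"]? True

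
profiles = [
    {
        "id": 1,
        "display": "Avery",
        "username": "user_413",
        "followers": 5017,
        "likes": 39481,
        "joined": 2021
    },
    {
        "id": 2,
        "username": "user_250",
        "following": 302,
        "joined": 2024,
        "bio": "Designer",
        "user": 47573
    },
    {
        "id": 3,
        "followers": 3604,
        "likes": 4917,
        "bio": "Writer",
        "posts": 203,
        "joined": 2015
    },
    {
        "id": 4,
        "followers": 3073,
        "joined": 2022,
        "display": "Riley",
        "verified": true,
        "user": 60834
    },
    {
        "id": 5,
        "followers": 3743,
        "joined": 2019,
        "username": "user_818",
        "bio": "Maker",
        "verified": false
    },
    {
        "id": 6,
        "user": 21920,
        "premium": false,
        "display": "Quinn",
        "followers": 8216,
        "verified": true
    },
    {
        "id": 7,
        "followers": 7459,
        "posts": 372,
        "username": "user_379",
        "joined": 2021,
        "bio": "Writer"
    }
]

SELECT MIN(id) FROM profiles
1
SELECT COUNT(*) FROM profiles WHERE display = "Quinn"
1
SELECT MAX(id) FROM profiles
7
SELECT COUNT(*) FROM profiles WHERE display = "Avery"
1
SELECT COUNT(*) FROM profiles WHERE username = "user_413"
1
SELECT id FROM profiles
[1, 2, 3, 4, 5, 6, 7]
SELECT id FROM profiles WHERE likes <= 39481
[1, 3]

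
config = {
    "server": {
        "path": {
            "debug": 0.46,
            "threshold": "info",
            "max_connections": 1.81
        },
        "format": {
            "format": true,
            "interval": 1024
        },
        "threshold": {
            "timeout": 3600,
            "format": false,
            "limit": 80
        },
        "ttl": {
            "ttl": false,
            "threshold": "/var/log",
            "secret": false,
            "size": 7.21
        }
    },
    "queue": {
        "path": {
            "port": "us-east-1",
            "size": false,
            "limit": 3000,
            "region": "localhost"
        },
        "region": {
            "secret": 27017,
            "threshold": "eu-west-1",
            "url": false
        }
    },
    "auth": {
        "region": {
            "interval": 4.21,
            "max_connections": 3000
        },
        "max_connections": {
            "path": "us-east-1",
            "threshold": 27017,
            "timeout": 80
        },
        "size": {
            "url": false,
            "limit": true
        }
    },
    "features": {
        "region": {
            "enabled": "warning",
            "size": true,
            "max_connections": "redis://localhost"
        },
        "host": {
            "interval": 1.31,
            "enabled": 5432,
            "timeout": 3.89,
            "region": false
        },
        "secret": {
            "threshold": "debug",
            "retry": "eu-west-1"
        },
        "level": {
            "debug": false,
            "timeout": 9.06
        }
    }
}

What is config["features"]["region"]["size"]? True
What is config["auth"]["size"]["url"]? False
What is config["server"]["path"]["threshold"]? "info"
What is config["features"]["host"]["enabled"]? 5432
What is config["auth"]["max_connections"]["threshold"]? 27017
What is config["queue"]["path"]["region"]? "localhost"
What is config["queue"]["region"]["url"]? False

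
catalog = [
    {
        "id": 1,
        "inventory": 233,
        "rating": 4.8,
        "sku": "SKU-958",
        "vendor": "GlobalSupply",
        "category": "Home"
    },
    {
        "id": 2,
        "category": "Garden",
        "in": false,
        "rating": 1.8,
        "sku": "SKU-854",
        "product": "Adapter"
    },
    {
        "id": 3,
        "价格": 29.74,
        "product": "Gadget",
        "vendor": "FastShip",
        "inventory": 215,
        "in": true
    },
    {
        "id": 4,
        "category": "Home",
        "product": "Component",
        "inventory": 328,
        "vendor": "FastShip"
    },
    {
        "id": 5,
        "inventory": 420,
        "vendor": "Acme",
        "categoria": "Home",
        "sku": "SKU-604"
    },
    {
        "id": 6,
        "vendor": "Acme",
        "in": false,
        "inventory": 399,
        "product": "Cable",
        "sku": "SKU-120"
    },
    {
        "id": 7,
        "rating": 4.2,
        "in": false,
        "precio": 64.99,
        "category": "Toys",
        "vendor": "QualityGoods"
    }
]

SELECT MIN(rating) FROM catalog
1.8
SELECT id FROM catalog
[1, 2, 3, 4, 5, 6, 7]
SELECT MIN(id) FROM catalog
1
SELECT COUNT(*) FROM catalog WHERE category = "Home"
2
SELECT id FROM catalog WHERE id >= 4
[4, 5, 6, 7]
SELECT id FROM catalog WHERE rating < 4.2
[2]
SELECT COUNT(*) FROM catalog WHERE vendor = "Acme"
2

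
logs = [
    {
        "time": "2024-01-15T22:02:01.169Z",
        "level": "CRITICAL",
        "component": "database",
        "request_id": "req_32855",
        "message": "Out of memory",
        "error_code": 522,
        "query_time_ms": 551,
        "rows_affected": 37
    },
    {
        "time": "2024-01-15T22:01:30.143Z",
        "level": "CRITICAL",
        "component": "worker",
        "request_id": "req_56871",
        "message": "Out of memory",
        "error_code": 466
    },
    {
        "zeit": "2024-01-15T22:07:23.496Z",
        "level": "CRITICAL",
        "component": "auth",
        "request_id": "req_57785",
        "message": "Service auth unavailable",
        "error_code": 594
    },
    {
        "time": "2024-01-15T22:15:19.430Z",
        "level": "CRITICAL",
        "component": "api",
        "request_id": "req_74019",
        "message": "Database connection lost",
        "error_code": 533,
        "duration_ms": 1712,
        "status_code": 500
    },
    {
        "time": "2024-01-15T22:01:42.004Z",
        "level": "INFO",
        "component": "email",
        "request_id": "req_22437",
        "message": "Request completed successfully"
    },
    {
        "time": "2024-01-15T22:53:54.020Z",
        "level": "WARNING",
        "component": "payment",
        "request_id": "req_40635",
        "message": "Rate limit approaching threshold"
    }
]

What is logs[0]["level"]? "CRITICAL"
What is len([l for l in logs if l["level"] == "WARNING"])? 1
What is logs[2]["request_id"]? "req_57785"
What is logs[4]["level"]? "INFO"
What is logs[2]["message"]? "Service auth unavailable"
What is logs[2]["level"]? "CRITICAL"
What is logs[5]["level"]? "WARNING"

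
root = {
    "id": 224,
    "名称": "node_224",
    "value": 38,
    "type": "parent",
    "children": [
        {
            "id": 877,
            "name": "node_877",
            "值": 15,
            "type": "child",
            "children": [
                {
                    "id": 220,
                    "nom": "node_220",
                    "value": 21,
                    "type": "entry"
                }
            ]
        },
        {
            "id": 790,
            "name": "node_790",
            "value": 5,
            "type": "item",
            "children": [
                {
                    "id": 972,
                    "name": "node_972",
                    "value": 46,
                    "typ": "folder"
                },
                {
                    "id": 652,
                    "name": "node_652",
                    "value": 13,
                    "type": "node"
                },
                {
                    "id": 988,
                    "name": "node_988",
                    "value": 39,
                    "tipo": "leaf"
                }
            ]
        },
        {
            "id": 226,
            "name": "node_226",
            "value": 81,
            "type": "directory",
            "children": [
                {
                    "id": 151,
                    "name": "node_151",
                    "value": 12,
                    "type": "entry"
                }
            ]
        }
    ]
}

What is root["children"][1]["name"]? "node_790"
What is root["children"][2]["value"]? 81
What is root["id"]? 224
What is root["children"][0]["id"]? 877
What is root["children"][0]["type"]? "child"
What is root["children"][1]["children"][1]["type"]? "node"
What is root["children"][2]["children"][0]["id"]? 151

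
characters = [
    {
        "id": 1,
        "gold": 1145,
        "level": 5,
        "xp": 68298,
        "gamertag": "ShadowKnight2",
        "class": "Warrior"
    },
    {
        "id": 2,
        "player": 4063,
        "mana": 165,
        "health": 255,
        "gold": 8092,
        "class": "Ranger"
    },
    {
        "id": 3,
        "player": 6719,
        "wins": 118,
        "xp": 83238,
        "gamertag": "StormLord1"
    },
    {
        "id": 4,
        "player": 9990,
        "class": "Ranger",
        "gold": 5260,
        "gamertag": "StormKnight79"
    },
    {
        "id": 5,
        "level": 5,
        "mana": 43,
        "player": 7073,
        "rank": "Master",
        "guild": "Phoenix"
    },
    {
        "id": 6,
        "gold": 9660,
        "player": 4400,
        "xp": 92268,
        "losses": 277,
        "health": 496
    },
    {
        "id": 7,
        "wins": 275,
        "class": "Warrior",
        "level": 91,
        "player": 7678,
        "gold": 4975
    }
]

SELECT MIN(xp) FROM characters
68298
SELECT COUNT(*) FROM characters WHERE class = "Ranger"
2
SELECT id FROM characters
[1, 2, 3, 4, 5, 6, 7]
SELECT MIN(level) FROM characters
5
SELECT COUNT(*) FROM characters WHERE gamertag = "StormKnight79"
1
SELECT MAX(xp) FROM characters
92268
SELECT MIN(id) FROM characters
1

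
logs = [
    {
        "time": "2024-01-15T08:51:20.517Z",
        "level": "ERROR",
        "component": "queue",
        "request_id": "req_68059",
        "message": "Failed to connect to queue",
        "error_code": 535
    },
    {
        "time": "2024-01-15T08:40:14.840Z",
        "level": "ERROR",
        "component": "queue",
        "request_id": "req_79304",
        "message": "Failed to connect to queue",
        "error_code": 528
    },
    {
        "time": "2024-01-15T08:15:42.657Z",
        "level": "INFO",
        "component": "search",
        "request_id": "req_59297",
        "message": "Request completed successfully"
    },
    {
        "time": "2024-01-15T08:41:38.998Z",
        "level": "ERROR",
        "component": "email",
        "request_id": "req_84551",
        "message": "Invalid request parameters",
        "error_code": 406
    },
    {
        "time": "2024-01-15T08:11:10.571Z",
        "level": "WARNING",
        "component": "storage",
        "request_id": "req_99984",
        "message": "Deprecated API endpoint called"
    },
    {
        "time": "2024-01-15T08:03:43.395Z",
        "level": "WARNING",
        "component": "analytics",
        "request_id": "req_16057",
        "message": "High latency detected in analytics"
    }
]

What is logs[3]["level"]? "ERROR"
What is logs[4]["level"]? "WARNING"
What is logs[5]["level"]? "WARNING"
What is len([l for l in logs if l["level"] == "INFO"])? 1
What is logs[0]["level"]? "ERROR"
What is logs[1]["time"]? "2024-01-15T08:40:14.840Z"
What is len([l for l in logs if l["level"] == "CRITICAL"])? 0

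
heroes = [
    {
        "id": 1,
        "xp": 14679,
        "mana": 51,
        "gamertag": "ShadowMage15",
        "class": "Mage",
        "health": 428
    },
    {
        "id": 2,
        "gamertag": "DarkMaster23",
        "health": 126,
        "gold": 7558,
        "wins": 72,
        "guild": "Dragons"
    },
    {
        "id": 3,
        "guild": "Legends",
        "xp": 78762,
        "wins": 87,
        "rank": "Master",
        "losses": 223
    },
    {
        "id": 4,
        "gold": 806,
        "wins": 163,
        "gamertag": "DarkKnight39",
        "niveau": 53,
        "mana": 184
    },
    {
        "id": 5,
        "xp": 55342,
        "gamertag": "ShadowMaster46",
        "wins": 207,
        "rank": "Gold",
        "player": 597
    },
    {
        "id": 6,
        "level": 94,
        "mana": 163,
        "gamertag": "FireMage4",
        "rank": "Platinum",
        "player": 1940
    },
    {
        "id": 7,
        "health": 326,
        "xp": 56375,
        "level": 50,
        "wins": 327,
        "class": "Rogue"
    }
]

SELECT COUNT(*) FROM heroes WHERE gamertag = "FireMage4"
1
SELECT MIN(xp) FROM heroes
14679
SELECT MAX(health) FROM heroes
428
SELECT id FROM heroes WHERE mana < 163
[1]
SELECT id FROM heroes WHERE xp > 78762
[]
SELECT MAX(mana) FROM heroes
184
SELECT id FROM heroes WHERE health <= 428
[1, 2, 7]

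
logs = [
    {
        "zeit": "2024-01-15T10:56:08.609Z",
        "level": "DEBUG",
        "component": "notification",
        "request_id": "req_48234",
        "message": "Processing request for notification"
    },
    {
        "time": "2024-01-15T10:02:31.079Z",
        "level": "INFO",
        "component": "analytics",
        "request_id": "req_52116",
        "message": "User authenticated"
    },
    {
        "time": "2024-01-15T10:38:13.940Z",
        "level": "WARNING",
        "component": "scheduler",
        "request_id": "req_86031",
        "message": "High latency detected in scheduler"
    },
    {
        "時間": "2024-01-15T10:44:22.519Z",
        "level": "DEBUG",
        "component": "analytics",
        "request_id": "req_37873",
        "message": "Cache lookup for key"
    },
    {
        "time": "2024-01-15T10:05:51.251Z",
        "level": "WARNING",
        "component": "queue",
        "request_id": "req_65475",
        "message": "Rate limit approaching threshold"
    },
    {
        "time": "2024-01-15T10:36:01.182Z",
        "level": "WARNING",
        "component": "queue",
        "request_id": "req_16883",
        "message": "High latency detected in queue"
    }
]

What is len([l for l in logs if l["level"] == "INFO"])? 1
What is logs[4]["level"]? "WARNING"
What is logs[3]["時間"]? "2024-01-15T10:44:22.519Z"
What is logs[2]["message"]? "High latency detected in scheduler"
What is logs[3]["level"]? "DEBUG"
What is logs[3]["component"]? "analytics"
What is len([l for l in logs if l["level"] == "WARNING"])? 3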